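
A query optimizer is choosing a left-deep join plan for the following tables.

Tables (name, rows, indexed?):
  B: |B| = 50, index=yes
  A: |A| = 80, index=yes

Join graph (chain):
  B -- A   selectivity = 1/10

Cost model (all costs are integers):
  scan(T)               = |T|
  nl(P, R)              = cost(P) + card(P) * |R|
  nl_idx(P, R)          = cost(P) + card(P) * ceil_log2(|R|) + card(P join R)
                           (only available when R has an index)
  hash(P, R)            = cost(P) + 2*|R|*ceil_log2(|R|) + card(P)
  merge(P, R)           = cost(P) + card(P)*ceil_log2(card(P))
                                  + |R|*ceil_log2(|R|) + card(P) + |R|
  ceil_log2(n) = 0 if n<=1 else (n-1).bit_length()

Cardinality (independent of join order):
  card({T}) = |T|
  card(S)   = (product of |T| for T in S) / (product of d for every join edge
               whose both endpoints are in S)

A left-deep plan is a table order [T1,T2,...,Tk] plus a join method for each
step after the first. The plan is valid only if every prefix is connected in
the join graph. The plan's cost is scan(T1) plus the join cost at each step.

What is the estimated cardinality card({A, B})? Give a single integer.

400

Tables in S: A(80), B(50)
Edges inside S: B-A(d=10)
numerator = 80 * 50 = 4000
denominator = 10 = 10
card(S) = 4000 / 10 = 400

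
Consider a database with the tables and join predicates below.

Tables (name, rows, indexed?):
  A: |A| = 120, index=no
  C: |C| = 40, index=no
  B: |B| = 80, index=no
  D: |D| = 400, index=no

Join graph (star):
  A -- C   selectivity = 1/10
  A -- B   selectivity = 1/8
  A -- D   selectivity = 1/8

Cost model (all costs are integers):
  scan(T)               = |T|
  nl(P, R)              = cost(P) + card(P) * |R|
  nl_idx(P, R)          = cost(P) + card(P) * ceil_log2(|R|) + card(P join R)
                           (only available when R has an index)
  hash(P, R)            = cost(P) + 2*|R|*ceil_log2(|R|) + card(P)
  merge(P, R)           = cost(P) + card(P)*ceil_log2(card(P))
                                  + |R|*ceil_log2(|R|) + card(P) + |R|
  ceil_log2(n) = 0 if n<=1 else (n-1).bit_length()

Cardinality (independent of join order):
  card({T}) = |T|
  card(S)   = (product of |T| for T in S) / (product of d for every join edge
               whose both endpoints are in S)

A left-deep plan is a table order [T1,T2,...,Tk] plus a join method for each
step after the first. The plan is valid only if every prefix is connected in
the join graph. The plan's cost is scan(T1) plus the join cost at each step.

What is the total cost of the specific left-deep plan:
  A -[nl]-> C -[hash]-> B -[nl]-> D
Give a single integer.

step 1: scan A: cost=120, card=120
step 2: join C via nl
    card(P join C) = 120*40/(10) = 480
    cost = 120 + 120*40 = 4920
step 3: join B via hash
    card(P join B) = 480*80/(8) = 4800
    cost = 4920 + 2*80*7 + 480 = 6520
step 4: join D via nl
    card(P join D) = 4800*400/(8) = 240000
    cost = 6520 + 4800*400 = 1926520

1926520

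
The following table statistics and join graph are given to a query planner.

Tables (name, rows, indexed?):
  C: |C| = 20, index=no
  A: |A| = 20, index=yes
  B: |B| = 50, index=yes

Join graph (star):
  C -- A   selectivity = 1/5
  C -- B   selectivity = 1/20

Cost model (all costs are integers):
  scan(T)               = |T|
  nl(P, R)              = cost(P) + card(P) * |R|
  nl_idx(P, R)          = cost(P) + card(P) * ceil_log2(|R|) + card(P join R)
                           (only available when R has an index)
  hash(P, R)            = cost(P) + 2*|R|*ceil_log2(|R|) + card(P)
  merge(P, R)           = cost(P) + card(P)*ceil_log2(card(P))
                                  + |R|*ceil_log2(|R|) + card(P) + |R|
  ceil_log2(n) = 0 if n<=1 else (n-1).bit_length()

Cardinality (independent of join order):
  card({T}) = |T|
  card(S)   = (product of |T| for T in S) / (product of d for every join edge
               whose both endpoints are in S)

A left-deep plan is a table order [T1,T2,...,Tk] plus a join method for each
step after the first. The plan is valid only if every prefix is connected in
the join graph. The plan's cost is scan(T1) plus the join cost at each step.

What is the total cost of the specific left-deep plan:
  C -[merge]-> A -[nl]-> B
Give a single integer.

step 1: scan C: cost=20, card=20
step 2: join A via merge
    card(P join A) = 20*20/(5) = 80
    cost = 20 + 20*5 + 20*5 + 20 + 20 = 260
step 3: join B via nl
    card(P join B) = 80*50/(20) = 200
    cost = 260 + 80*50 = 4260

4260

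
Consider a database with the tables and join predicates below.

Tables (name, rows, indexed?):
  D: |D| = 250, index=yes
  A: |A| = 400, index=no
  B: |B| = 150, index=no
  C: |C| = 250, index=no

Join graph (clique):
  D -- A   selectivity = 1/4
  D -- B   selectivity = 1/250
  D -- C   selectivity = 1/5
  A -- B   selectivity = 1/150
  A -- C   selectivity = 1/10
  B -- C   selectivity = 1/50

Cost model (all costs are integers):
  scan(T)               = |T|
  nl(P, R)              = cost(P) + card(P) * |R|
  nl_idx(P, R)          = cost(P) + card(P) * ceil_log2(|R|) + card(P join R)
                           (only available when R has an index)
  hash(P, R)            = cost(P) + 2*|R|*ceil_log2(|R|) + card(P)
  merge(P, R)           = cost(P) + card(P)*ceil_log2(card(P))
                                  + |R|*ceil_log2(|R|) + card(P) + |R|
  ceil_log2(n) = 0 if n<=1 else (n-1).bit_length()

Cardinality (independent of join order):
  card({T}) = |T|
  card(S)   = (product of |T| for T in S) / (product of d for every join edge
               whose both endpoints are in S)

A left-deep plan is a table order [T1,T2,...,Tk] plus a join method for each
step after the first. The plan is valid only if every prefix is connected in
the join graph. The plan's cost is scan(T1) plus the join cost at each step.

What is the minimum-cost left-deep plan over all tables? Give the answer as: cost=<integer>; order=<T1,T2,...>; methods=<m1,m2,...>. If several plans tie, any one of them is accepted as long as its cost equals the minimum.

cost=9210; order=A,B,C,D; methods=hash,hash,nl_idx

Selinger DP (subsets sized 1..n):
  {D}: scan cost=250, card=250
  {A}: scan cost=400, card=400
  {B}: scan cost=150, card=150
  {C}: scan cost=250, card=250
  {AD}: card=25000; try (D,hash)→4800, (A,merge)→6500, (D,merge)→6650, (A,hash)→7700, (D,nl_idx)→28600, (A,nl)→100250 …(+1); best=4800 via (D,hash)
  {BD}: card=150; try (D,nl_idx)→1500, (B,hash)→2900, (D,merge)→3750, (B,merge)→3850, (D,hash)→4300, (D,nl)→37650 …(+1); best=1500 via (D,nl_idx)
  {CD}: card=12500; try (D,hash)→4500, (C,hash)→4500, (D,merge)→4750, (C,merge)→4750, (D,nl_idx)→14750, (D,nl)→62750 …(+1); best=4500 via (D,hash)
  {AB}: card=400; try (B,hash)→3200, (A,merge)→5500, (B,merge)→5750, (A,hash)→7500, (A,nl)→60150, (B,nl)→60400; best=3200 via (B,hash)
  {AC}: card=10000; try (C,hash)→4800, (A,merge)→6500, (C,merge)→6650, (A,hash)→7700, (A,nl)→100250, (C,nl)→100400; best=4800 via (C,hash)
  {BC}: card=750; try (B,hash)→2900, (C,merge)→3750, (B,merge)→3850, (C,hash)→4300, (C,nl)→37650, (B,nl)→37750; best=2900 via (B,hash)
  {ABD}: card=100; try (D,nl_idx)→6500, (A,merge)→6850, (D,hash)→7600, (A,hash)→8850, (D,merge)→9450, (B,hash)→32200 …(+4); best=6500 via (D,nl_idx)
  {ACD}: card=125000; try (D,hash)→18800, (A,hash)→24200, (C,hash)→33800, (D,merge)→157050, (A,merge)→196000, (D,nl_idx)→209800 …(+4); best=18800 via (D,hash)
  {BCD}: card=150; try (C,merge)→5100, (C,hash)→5650, (D,hash)→7650, (D,nl_idx)→9050, (D,merge)→13400, (B,hash)→19400 …(+4); best=5100 via (C,merge)
  {ABC}: card=200; try (C,hash)→7600, (C,merge)→9450, (A,hash)→10850, (A,merge)→15150, (B,hash)→17200, (C,nl)→103200 …(+3); best=7600 via (C,hash)
  {ABCD}: card=10; try (D,nl_idx)→9210, (C,merge)→9550, (A,merge)→10450, (C,hash)→10600, (D,merge)→11650, (D,hash)→11800 …(+7); best=9210 via (D,nl_idx)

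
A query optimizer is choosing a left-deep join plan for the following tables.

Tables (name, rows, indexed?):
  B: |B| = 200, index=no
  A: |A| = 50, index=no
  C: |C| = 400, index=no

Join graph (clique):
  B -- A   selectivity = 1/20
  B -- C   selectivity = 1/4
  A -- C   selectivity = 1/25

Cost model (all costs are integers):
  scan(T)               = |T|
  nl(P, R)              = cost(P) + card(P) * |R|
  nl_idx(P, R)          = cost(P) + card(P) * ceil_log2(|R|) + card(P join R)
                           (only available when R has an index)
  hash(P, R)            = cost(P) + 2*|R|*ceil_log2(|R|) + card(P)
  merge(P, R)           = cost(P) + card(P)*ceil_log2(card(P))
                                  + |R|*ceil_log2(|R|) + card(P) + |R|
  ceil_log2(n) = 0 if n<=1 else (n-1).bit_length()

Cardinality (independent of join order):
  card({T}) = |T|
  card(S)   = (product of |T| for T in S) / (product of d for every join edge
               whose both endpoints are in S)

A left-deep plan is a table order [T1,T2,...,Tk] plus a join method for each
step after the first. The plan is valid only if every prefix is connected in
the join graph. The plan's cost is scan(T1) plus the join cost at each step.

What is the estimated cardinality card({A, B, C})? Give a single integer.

2000

Tables in S: A(50), B(200), C(400)
Edges inside S: B-A(d=20), B-C(d=4), A-C(d=25)
numerator = 50 * 200 * 400 = 4000000
denominator = 20 * 4 * 25 = 2000
card(S) = 4000000 / 2000 = 2000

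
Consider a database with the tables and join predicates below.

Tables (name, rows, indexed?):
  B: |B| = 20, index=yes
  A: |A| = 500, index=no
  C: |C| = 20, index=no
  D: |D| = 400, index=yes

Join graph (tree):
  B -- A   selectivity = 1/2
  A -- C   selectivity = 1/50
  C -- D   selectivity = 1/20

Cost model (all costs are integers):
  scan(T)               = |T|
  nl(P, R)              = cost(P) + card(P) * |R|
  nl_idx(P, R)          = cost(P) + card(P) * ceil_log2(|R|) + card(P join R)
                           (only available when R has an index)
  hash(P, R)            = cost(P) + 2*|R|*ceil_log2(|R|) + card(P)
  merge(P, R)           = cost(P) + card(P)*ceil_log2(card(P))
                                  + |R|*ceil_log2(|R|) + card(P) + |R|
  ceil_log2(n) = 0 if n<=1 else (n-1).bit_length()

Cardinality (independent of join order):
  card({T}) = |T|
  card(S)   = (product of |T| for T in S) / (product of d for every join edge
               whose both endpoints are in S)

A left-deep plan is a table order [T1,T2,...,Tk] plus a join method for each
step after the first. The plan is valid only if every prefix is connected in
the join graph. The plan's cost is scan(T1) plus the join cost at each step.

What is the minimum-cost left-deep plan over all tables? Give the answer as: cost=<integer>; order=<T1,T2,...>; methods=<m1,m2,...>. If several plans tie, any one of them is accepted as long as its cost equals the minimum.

cost=10800; order=A,C,B,D; methods=hash,hash,hash

Selinger DP (subsets sized 1..n):
  {B}: scan cost=20, card=20
  {A}: scan cost=500, card=500
  {C}: scan cost=20, card=20
  {D}: scan cost=400, card=400
  {AB}: card=5000; try (B,hash)→1200, (A,merge)→5140, (B,merge)→5620, (B,nl_idx)→8000, (A,hash)→9040, (A,nl)→10020 …(+1); best=1200 via (B,hash)
  {AC}: card=200; try (C,hash)→1200, (A,merge)→5140, (C,merge)→5620, (A,hash)→9040, (A,nl)→10020, (C,nl)→10500; best=1200 via (C,hash)
  {CD}: card=400; try (D,nl_idx)→600, (C,hash)→1000, (D,merge)→4140, (C,merge)→4520, (D,hash)→7240, (D,nl)→8020 …(+1); best=600 via (D,nl_idx)
  {ABC}: card=2000; try (B,hash)→1600, (B,merge)→3120, (B,nl_idx)→4200, (B,nl)→5200, (C,hash)→6400, (C,merge)→71320 …(+1); best=1600 via (B,hash)
  {ACD}: card=4000; try (D,merge)→7000, (D,nl_idx)→7000, (D,hash)→8600, (A,merge)→9600, (A,hash)→10000, (D,nl)→81200 …(+1); best=7000 via (D,merge)
  {ABCD}: card=40000; try (D,hash)→10800, (B,hash)→11200, (D,merge)→29600, (B,merge)→59120, (D,nl_idx)→59600, (B,nl_idx)→67000 …(+2); best=10800 via (D,hash)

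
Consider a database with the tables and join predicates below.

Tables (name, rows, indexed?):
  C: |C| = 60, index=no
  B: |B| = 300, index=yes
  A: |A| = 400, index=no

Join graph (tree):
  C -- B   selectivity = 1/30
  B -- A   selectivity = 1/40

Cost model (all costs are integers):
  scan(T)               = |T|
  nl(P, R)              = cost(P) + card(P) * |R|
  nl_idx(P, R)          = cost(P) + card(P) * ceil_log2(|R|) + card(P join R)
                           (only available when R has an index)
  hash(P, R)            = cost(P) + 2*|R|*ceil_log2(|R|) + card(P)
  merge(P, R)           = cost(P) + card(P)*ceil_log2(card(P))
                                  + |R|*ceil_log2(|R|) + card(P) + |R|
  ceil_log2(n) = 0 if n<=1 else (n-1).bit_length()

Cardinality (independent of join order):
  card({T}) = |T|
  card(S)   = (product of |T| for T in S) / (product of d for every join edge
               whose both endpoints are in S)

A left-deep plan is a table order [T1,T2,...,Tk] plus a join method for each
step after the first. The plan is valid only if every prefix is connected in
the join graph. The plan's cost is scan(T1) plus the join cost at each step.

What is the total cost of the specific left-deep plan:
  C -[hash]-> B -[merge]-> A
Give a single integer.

16120

step 1: scan C: cost=60, card=60
step 2: join B via hash
    card(P join B) = 60*300/(30) = 600
    cost = 60 + 2*300*9 + 60 = 5520
step 3: join A via merge
    card(P join A) = 600*400/(40) = 6000
    cost = 5520 + 600*10 + 400*9 + 600 + 400 = 16120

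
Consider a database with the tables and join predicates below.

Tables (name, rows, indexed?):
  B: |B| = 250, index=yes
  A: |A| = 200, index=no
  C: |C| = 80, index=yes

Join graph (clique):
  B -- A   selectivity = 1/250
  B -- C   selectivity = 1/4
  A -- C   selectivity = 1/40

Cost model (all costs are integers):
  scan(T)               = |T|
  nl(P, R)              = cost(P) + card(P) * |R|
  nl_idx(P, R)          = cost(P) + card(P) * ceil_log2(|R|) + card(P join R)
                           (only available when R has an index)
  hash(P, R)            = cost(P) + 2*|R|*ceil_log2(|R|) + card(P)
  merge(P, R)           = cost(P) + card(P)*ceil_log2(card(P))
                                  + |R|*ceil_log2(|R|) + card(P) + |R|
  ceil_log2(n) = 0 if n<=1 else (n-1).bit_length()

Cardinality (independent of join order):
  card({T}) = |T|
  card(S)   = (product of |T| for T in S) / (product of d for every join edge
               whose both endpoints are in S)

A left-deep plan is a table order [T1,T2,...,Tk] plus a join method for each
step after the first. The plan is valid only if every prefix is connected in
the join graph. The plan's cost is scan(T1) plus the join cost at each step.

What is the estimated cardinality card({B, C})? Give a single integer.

5000

Tables in S: B(250), C(80)
Edges inside S: B-C(d=4)
numerator = 250 * 80 = 20000
denominator = 4 = 4
card(S) = 20000 / 4 = 5000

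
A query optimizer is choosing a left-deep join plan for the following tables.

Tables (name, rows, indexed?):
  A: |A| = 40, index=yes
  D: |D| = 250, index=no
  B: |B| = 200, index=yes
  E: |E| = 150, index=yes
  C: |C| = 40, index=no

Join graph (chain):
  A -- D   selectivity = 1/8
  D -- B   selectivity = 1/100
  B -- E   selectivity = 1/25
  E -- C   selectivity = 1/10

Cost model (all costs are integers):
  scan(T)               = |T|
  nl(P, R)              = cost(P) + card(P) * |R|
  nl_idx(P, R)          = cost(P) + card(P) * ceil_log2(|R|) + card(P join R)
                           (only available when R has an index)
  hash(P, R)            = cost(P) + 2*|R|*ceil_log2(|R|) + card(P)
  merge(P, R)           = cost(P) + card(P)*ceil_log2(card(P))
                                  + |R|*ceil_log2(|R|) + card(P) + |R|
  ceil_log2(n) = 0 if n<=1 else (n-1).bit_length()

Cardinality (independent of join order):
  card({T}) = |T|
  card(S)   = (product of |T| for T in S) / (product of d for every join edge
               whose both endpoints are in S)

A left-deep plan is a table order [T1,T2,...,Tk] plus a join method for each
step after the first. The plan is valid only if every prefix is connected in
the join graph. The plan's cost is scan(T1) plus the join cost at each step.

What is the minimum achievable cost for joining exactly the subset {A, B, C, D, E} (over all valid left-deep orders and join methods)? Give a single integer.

Selinger DP over subsets of {A,B,C,D,E}:
  {A}: scan cost=40, card=40
  {D}: scan cost=250, card=250
  {B}: scan cost=200, card=200
  {E}: scan cost=150, card=150
  {C}: scan cost=40, card=40
  {AD}: card=1250; try (A,hash)→980, (D,merge)→2570, (A,merge)→2780, (A,nl_idx)→3000, (D,hash)→4080, (D,nl)→10040 …(+1); best=980 via (A,hash)
  {BD}: card=500; try (B,nl_idx)→2750, (B,hash)→3700, (D,merge)→4250, (B,merge)→4300, (D,hash)→4400, (D,nl)→50200 …(+1); best=2750 via (B,nl_idx)
  {BE}: card=1200; try (B,nl_idx)→2550, (E,hash)→2800, (E,nl_idx)→3000, (B,merge)→3300, (E,merge)→3350, (B,hash)→3500 …(+2); best=2550 via (B,nl_idx)
  {CE}: card=600; try (C,hash)→780, (E,nl_idx)→960, (E,merge)→1670, (C,merge)→1780, (E,hash)→2480, (E,nl)→6040 …(+1); best=780 via (C,hash)
  {ABD}: card=2500; try (A,hash)→3730, (B,hash)→5430, (A,merge)→8030, (A,nl_idx)→8250, (B,nl_idx)→13480, (B,merge)→17780 …(+2); best=3730 via (A,hash)
  {BDE}: card=3000; try (E,hash)→5650, (D,hash)→7750, (E,merge)→9100, (E,nl_idx)→9750, (D,merge)→19200, (E,nl)→77750 …(+1); best=5650 via (E,hash)
  {BCE}: card=4800; try (C,hash)→4230, (B,hash)→4580, (B,merge)→9180, (B,nl_idx)→10380, (C,merge)→17230, (C,nl)→50550 …(+1); best=4230 via (C,hash)
  {ABDE}: card=15000; try (E,hash)→8630, (A,hash)→9130, (E,merge)→37580, (A,nl_idx)→38650, (E,nl_idx)→38730, (A,merge)→44930 …(+2); best=8630 via (E,hash)
  {BCDE}: card=12000; try (C,hash)→9130, (D,hash)→13030, (C,merge)→44930, (D,merge)→73680, (C,nl)→125650, (D,nl)→1204230; best=9130 via (C,hash)
  {ABCDE}: card=60000; try (A,hash)→21610, (C,hash)→24110, (A,nl_idx)→141130, (A,merge)→189410, (C,merge)→233910, (A,nl)→489130 …(+1); best=21610 via (A,hash)

21610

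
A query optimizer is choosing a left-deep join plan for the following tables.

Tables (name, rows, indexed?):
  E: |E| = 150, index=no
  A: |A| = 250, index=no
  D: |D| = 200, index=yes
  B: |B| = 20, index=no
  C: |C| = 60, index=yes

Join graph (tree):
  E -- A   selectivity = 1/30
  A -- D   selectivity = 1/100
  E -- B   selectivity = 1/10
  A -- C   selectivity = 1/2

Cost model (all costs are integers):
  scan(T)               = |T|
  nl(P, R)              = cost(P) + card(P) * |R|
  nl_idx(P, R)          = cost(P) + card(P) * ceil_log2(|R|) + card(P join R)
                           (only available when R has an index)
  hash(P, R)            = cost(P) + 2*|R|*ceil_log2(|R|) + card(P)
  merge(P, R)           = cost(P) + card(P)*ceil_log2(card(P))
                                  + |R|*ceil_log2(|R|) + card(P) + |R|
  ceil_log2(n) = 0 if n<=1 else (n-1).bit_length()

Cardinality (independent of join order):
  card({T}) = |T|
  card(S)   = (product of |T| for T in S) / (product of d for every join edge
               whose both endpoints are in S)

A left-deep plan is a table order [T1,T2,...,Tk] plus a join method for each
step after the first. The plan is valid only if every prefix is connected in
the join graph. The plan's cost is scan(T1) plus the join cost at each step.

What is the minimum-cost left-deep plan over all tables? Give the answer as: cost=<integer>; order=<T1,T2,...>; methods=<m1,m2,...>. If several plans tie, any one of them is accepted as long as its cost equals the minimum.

cost=14070; order=A,D,E,B,C; methods=nl_idx,hash,hash,hash

Selinger DP (subsets sized 1..n):
  {E}: scan cost=150, card=150
  {A}: scan cost=250, card=250
  {D}: scan cost=200, card=200
  {B}: scan cost=20, card=20
  {C}: scan cost=60, card=60
  {AE}: card=1250; try (E,hash)→2900, (A,merge)→3750, (E,merge)→3850, (A,hash)→4300, (A,nl)→37650, (E,nl)→37750; best=2900 via (E,hash)
  {BE}: card=300; try (B,hash)→500, (E,merge)→1490, (B,merge)→1620, (E,hash)→2440, (E,nl)→3020, (B,nl)→3150; best=500 via (B,hash)
  {AD}: card=500; try (D,nl_idx)→2750, (D,hash)→3700, (A,merge)→4250, (D,merge)→4300, (A,hash)→4400, (A,nl)→50200 …(+1); best=2750 via (D,nl_idx)
  {AC}: card=7500; try (C,hash)→1220, (A,merge)→2730, (C,merge)→2920, (A,hash)→4120, (C,nl_idx)→9250, (A,nl)→15060 …(+1); best=1220 via (C,hash)
  {ADE}: card=2500; try (E,hash)→5650, (D,hash)→7350, (E,merge)→9100, (D,nl_idx)→15400, (D,merge)→19700, (E,nl)→77750 …(+1); best=5650 via (E,hash)
  {ABE}: card=2500; try (B,hash)→4350, (A,hash)→4800, (A,merge)→5750, (B,merge)→18020, (B,nl)→27900, (A,nl)→75500; best=4350 via (B,hash)
  {ACE}: card=37500; try (C,hash)→4870, (E,hash)→11120, (C,merge)→18320, (C,nl_idx)→47900, (C,nl)→77900, (E,merge)→107570 …(+1); best=4870 via (C,hash)
  {ACD}: card=15000; try (C,hash)→3970, (C,merge)→8170, (D,hash)→11920, (C,nl_idx)→20750, (C,nl)→32750, (D,nl_idx)→76220 …(+2); best=3970 via (C,hash)
  {ABDE}: card=5000; try (B,hash)→8350, (D,hash)→10050, (D,nl_idx)→29350, (B,merge)→38270, (D,merge)→38650, (B,nl)→55650 …(+1); best=8350 via (B,hash)
  {ACDE}: card=75000; try (C,hash)→8870, (E,hash)→21370, (C,merge)→38570, (D,hash)→45570, (C,nl_idx)→95650, (C,nl)→155650 …(+5); best=8870 via (C,hash)
  {ABCE}: card=75000; try (C,hash)→7570, (C,merge)→37270, (B,hash)→42570, (C,nl_idx)→94350, (C,nl)→154350, (B,merge)→642490 …(+1); best=7570 via (C,hash)
  {ABCDE}: card=150000; try (C,hash)→14070, (C,merge)→78770, (B,hash)→84070, (D,hash)→85770, (C,nl_idx)→188350, (C,nl)→308350 …(+5); best=14070 via (C,hash)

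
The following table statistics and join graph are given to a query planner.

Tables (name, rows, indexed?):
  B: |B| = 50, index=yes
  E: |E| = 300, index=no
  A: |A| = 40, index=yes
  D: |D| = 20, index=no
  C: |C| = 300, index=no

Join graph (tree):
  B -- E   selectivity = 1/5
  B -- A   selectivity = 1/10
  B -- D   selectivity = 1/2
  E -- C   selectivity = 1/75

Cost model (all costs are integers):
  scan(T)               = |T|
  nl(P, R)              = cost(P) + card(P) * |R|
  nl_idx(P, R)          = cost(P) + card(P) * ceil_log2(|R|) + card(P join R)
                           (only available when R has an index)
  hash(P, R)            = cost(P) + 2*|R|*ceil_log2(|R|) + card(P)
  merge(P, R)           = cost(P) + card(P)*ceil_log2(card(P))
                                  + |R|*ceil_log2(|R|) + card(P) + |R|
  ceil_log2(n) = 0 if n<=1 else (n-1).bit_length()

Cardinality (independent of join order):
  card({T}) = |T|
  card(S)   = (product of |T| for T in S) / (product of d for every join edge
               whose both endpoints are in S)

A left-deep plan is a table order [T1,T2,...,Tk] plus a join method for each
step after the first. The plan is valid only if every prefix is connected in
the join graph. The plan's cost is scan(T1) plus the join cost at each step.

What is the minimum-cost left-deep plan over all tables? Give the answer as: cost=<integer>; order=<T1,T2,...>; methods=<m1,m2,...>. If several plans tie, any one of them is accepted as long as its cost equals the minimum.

Selinger DP (subsets sized 1..n):
  {B}: scan cost=50, card=50
  {E}: scan cost=300, card=300
  {A}: scan cost=40, card=40
  {D}: scan cost=20, card=20
  {C}: scan cost=300, card=300
  {BE}: card=3000; try (B,hash)→1200, (E,merge)→3400, (B,merge)→3650, (B,nl_idx)→5100, (E,hash)→5500, (E,nl)→15050 …(+1); best=1200 via (B,hash)
  {AB}: card=200; try (B,nl_idx)→480, (A,nl_idx)→550, (A,hash)→580, (B,merge)→670, (B,hash)→680, (A,merge)→680 …(+2); best=480 via (B,nl_idx)
  {BD}: card=500; try (D,hash)→300, (B,merge)→490, (D,merge)→520, (B,hash)→640, (B,nl_idx)→640, (B,nl)→1020 …(+1); best=300 via (D,hash)
  {CE}: card=1200; try (E,hash)→6000, (C,hash)→6000, (E,merge)→6300, (C,merge)→6300, (E,nl)→90300, (C,nl)→90300; best=6000 via (E,hash)
  {ABE}: card=12000; try (A,hash)→4680, (E,merge)→5280, (E,hash)→6080, (A,nl_idx)→31200, (A,merge)→40480, (E,nl)→60480 …(+1); best=4680 via (A,hash)
  {BDE}: card=30000; try (D,hash)→4400, (E,hash)→6200, (E,merge)→8300, (D,merge)→40320, (D,nl)→61200, (E,nl)→150300; best=4400 via (D,hash)
  {BCE}: card=12000; try (B,hash)→7800, (C,hash)→9600, (B,merge)→20750, (B,nl_idx)→25200, (C,merge)→43200, (B,nl)→66000 …(+1); best=7800 via (B,hash)
  {ABD}: card=2000; try (D,hash)→880, (A,hash)→1280, (D,merge)→2400, (D,nl)→4480, (A,nl_idx)→5300, (A,merge)→5580 …(+1); best=880 via (D,hash)
  {ABDE}: card=120000; try (E,hash)→8280, (D,hash)→16880, (E,merge)→27880, (A,hash)→34880, (D,merge)→184800, (D,nl)→244680 …(+4); best=8280 via (E,hash)
  {ABCE}: card=48000; try (A,hash)→20280, (C,hash)→22080, (A,nl_idx)→127800, (C,merge)→187680, (A,merge)→188080, (A,nl)→487800 …(+1); best=20280 via (A,hash)
  {BCDE}: card=120000; try (D,hash)→20000, (C,hash)→39800, (D,merge)→187920, (D,nl)→247800, (C,merge)→487400, (C,nl)→9004400; best=20000 via (D,hash)
  {ABCDE}: card=480000; try (D,hash)→68480, (C,hash)→133680, (A,hash)→140480, (D,merge)→836400, (D,nl)→980280, (A,nl_idx)→1220000 …(+4); best=68480 via (D,hash)

cost=68480; order=C,E,B,A,D; methods=hash,hash,hash,hash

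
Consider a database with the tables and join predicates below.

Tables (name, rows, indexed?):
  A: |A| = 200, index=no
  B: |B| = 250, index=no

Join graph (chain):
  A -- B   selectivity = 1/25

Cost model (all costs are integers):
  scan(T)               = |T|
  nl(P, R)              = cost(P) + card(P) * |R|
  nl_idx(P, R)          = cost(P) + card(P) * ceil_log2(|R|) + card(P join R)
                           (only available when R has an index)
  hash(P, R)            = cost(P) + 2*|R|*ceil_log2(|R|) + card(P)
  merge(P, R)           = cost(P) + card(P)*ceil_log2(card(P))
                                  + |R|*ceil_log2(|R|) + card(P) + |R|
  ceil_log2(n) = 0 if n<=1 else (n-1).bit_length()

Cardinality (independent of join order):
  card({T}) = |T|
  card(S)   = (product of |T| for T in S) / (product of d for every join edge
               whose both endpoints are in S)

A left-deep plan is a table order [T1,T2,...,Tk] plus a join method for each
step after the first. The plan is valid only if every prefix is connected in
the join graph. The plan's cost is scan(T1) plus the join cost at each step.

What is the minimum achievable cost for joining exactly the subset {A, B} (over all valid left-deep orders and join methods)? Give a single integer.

3700

Selinger DP over subsets of {A,B}:
  {A}: scan cost=200, card=200
  {B}: scan cost=250, card=250
  {AB}: card=2000; try (A,hash)→3700, (B,merge)→4250, (A,merge)→4300, (B,hash)→4400, (B,nl)→50200, (A,nl)→50250; best=3700 via (A,hash)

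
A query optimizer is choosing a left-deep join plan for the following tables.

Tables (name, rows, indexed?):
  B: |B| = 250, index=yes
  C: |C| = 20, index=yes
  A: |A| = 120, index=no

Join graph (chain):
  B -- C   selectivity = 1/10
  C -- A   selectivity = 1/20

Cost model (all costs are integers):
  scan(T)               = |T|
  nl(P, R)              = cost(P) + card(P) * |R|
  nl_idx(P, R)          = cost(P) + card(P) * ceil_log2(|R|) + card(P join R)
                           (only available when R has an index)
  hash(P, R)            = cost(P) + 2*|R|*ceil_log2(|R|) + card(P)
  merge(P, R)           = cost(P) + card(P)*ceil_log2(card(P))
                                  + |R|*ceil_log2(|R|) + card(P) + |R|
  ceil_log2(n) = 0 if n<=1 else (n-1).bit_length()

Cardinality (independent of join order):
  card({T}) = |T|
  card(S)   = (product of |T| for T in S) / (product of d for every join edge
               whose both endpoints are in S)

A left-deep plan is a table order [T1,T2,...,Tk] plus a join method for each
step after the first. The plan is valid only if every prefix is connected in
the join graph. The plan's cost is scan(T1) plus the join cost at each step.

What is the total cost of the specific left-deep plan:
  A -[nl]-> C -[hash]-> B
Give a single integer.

step 1: scan A: cost=120, card=120
step 2: join C via nl
    card(P join C) = 120*20/(20) = 120
    cost = 120 + 120*20 = 2520
step 3: join B via hash
    card(P join B) = 120*250/(10) = 3000
    cost = 2520 + 2*250*8 + 120 = 6640

6640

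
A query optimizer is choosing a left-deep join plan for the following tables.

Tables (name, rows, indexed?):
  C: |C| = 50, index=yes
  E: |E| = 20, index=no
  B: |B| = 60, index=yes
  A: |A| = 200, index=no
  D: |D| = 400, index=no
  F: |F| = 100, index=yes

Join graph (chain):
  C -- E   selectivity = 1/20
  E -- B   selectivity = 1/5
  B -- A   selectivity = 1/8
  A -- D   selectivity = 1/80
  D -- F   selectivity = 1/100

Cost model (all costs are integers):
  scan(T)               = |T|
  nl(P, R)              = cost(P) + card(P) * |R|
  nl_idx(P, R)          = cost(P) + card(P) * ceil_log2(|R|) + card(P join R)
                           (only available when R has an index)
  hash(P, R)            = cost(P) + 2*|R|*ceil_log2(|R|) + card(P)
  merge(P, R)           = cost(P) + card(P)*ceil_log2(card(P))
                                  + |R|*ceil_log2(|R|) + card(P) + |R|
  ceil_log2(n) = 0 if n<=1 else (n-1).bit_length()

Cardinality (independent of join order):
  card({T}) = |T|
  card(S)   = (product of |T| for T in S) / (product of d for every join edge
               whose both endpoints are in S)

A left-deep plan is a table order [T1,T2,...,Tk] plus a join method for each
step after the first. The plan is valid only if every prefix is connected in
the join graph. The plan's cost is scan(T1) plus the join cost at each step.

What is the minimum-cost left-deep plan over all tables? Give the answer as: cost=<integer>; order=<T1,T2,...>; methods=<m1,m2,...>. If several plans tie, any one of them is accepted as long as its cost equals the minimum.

cost=45820; order=D,F,A,B,E,C; methods=hash,hash,hash,hash,hash

Selinger DP (subsets sized 1..n):
  {C}: scan cost=50, card=50
  {E}: scan cost=20, card=20
  {B}: scan cost=60, card=60
  {A}: scan cost=200, card=200
  {D}: scan cost=400, card=400
  {F}: scan cost=100, card=100
  {CE}: card=50; try (C,nl_idx)→190, (E,hash)→300, (C,merge)→490, (E,merge)→520, (C,hash)→640, (C,nl)→1020 …(+1); best=190 via (C,nl_idx)
  {BE}: card=240; try (E,hash)→320, (B,nl_idx)→380, (B,merge)→560, (E,merge)→600, (B,hash)→760, (B,nl)→1220 …(+1); best=320 via (E,hash)
  {AB}: card=1500; try (B,hash)→1120, (A,merge)→2280, (B,merge)→2420, (B,nl_idx)→2900, (A,hash)→3320, (A,nl)→12060 …(+1); best=1120 via (B,hash)
  {AD}: card=1000; try (A,hash)→4000, (D,merge)→6000, (A,merge)→6200, (D,hash)→7600, (D,nl)→80200, (A,nl)→80400; best=4000 via (A,hash)
  {DF}: card=400; try (F,hash)→2200, (F,nl_idx)→3600, (D,merge)→4900, (F,merge)→5200, (D,hash)→7400, (D,nl)→40100 …(+1); best=2200 via (F,hash)
  {BCE}: card=600; try (B,hash)→960, (B,merge)→960, (B,nl_idx)→1090, (C,hash)→1160, (C,nl_idx)→2360, (C,merge)→2830 …(+2); best=960 via (B,hash)
  {ABE}: card=6000; try (E,hash)→2820, (A,hash)→3760, (A,merge)→4280, (E,merge)→19240, (E,nl)→31120, (A,nl)→48320; best=2820 via (E,hash)
  {ABD}: card=7500; try (B,hash)→5720, (D,hash)→9820, (B,merge)→15420, (B,nl_idx)→17500, (D,merge)→23120, (B,nl)→64000 …(+1); best=5720 via (B,hash)
  {ADF}: card=1000; try (A,hash)→5800, (F,hash)→6400, (A,merge)→8000, (F,nl_idx)→12000, (F,merge)→15800, (A,nl)→82200 …(+1); best=5800 via (A,hash)
  {ABCE}: card=15000; try (A,hash)→4760, (A,merge)→9360, (C,hash)→9420, (C,nl_idx)→53820, (C,merge)→87170, (A,nl)→120960 …(+1); best=4760 via (A,hash)
  {ABDE}: card=30000; try (E,hash)→13420, (D,hash)→16020, (D,merge)→90820, (E,merge)→110840, (E,nl)→155720, (D,nl)→2402820; best=13420 via (E,hash)
  {ABDF}: card=7500; try (B,hash)→7520, (F,hash)→14620, (B,merge)→17220, (B,nl_idx)→19300, (F,nl_idx)→65720, (B,nl)→65800 …(+2); best=7520 via (B,hash)
  {ABCDE}: card=75000; try (D,hash)→26960, (C,hash)→44020, (D,merge)→233760, (C,nl_idx)→268420, (C,merge)→493770, (C,nl)→1513420 …(+1); best=26960 via (D,hash)
  {ABDEF}: card=30000; try (E,hash)→15220, (F,hash)→44820, (E,merge)→112640, (E,nl)→157520, (F,nl_idx)→253420, (F,merge)→494220 …(+1); best=15220 via (E,hash)
  {ABCDEF}: card=75000; try (C,hash)→45820, (F,hash)→103360, (C,nl_idx)→270220, (C,merge)→495570, (F,nl_idx)→626960, (F,merge)→1377760 …(+2); best=45820 via (C,hash)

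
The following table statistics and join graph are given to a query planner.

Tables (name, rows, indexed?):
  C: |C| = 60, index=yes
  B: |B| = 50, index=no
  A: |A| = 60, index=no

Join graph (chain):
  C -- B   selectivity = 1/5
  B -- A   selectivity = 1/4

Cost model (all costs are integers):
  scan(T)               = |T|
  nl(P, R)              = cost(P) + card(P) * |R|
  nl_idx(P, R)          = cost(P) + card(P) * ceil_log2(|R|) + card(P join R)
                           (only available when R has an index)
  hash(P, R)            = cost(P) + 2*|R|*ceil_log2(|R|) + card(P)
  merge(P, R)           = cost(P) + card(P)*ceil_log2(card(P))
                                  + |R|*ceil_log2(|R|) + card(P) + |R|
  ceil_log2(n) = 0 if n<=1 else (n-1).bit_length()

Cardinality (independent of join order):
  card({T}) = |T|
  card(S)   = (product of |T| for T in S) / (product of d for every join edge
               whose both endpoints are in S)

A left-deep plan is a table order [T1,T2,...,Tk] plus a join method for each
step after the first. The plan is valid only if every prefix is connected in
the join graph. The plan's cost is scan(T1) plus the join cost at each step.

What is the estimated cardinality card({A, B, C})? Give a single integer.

Tables in S: A(60), B(50), C(60)
Edges inside S: C-B(d=5), B-A(d=4)
numerator = 60 * 50 * 60 = 180000
denominator = 5 * 4 = 20
card(S) = 180000 / 20 = 9000

9000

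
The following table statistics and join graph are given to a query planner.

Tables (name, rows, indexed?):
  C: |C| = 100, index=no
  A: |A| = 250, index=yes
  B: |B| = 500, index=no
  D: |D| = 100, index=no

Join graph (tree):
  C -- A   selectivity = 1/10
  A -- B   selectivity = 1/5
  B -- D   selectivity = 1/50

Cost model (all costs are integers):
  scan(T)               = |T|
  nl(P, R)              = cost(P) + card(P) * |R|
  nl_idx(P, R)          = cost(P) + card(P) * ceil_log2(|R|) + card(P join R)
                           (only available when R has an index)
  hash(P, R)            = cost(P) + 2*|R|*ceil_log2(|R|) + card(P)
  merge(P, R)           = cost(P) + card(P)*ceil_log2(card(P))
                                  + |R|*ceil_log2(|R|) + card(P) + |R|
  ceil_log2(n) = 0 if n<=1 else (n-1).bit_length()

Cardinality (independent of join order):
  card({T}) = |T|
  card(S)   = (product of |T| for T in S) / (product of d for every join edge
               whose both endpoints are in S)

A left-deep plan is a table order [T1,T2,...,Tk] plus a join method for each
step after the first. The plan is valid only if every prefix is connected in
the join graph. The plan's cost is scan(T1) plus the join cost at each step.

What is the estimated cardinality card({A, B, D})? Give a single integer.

Tables in S: A(250), B(500), D(100)
Edges inside S: A-B(d=5), B-D(d=50)
numerator = 250 * 500 * 100 = 12500000
denominator = 5 * 50 = 250
card(S) = 12500000 / 250 = 50000

50000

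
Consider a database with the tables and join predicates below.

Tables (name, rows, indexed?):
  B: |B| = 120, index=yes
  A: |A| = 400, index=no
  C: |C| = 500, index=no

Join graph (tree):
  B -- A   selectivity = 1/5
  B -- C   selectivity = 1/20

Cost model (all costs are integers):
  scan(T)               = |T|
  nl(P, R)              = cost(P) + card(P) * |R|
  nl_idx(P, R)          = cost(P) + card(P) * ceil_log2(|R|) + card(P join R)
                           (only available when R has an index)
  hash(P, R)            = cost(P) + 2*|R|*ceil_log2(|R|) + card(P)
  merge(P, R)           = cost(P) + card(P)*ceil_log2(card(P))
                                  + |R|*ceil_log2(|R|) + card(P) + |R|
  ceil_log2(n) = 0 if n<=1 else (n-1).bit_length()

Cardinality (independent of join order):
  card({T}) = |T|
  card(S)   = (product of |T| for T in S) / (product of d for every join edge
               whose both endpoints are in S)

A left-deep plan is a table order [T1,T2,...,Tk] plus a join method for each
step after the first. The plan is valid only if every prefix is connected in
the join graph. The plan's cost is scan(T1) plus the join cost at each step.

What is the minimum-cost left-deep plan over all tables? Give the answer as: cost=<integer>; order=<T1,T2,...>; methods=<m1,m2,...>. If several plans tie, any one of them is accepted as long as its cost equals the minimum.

Selinger DP (subsets sized 1..n):
  {B}: scan cost=120, card=120
  {A}: scan cost=400, card=400
  {C}: scan cost=500, card=500
  {AB}: card=9600; try (B,hash)→2480, (A,merge)→5080, (B,merge)→5360, (A,hash)→7440, (B,nl_idx)→12800, (A,nl)→48120 …(+1); best=2480 via (B,hash)
  {BC}: card=3000; try (B,hash)→2680, (C,merge)→6080, (B,merge)→6460, (B,nl_idx)→7000, (C,hash)→9240, (C,nl)→60120 …(+1); best=2680 via (B,hash)
  {ABC}: card=240000; try (A,hash)→12880, (C,hash)→21080, (A,merge)→45680, (C,merge)→151480, (A,nl)→1202680, (C,nl)→4802480; best=12880 via (A,hash)

cost=12880; order=C,B,A; methods=hash,hash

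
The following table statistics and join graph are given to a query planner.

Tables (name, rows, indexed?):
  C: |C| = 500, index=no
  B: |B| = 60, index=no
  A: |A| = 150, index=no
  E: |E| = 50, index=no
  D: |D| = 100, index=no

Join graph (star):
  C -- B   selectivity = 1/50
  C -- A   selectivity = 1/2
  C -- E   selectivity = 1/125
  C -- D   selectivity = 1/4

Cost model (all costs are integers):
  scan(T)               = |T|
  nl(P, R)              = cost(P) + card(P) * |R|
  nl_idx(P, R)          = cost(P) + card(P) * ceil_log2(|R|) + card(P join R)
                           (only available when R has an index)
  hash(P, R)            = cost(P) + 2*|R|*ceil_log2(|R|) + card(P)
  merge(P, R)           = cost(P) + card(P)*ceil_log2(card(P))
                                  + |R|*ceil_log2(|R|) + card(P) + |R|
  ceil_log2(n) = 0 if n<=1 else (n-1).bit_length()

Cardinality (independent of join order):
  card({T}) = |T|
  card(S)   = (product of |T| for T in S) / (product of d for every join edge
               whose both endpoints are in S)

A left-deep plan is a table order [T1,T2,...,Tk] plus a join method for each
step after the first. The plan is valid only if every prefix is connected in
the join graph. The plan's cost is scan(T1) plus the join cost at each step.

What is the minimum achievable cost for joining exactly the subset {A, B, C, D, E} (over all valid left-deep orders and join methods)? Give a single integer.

Selinger DP over subsets of {A,B,C,D,E}:
  {C}: scan cost=500, card=500
  {B}: scan cost=60, card=60
  {A}: scan cost=150, card=150
  {E}: scan cost=50, card=50
  {D}: scan cost=100, card=100
  {BC}: card=600; try (B,hash)→1720, (C,merge)→5480, (B,merge)→5920, (C,hash)→9120, (C,nl)→30060, (B,nl)→30500; best=1720 via (B,hash)
  {AC}: card=37500; try (A,hash)→3400, (C,merge)→6500, (A,merge)→6850, (C,hash)→9300, (C,nl)→75150, (A,nl)→75500; best=3400 via (A,hash)
  {CE}: card=200; try (E,hash)→1600, (C,merge)→5400, (E,merge)→5850, (C,hash)→9100, (C,nl)→25050, (E,nl)→25500; best=1600 via (E,hash)
  {CD}: card=12500; try (D,hash)→2400, (C,merge)→5900, (D,merge)→6300, (C,hash)→9200, (C,nl)→50100, (D,nl)→50500; best=2400 via (D,hash)
  {ABC}: card=45000; try (A,hash)→4720, (A,merge)→9670, (B,hash)→41620, (A,nl)→91720, (B,merge)→641320, (B,nl)→2253400; best=4720 via (A,hash)
  {BCE}: card=240; try (B,hash)→2520, (E,hash)→2920, (B,merge)→3820, (E,merge)→8670, (B,nl)→13600, (E,nl)→31720; best=2520 via (B,hash)
  {BCD}: card=15000; try (D,hash)→3720, (D,merge)→9120, (B,hash)→15620, (D,nl)→61720, (B,merge)→190320, (B,nl)→752400; best=3720 via (D,hash)
  {ACE}: card=15000; try (A,hash)→4200, (A,merge)→4750, (A,nl)→31600, (E,hash)→41500, (E,merge)→641250, (E,nl)→1878400; best=4200 via (A,hash)
  {ACD}: card=937500; try (A,hash)→17300, (D,hash)→42300, (A,merge)→191250, (D,merge)→641700, (A,nl)→1877400, (D,nl)→3753400; best=17300 via (A,hash)
  {CDE}: card=5000; try (D,hash)→3200, (D,merge)→4200, (E,hash)→15500, (D,nl)→21600, (E,merge)→190250, (E,nl)→627400; best=3200 via (D,hash)
  {ABCE}: card=18000; try (A,hash)→5160, (A,merge)→6030, (B,hash)→19920, (A,nl)→38520, (E,hash)→50320, (B,merge)→229620 …(+3); best=5160 via (A,hash)
  {ABCD}: card=1125000; try (A,hash)→21120, (D,hash)→51120, (A,merge)→230070, (D,merge)→770520, (B,hash)→955520, (A,nl)→2253720 …(+3); best=21120 via (A,hash)
  {BCDE}: card=6000; try (D,hash)→4160, (D,merge)→5480, (B,hash)→8920, (E,hash)→19320, (D,nl)→26520, (B,merge)→73620 …(+3); best=4160 via (D,hash)
  {ACDE}: card=375000; try (A,hash)→10600, (D,hash)→20600, (A,merge)→74550, (D,merge)→230000, (A,nl)→753200, (E,hash)→955400 …(+3); best=10600 via (A,hash)
  {ABCDE}: card=450000; try (A,hash)→12560, (D,hash)→24560, (A,merge)→89510, (D,merge)→293960, (B,hash)→386320, (A,nl)→904160 …(+6); best=12560 via (A,hash)

12560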